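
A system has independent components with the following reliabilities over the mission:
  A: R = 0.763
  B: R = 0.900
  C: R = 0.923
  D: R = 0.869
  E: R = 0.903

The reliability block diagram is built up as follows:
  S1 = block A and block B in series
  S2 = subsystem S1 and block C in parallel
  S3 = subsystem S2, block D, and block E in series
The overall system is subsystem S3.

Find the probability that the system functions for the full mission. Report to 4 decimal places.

0.7658

Series (A and B): 0.763000 × 0.900000 = 0.686700
Parallel ([0.686700] and C): 1 − (1 − 0.686700)(1 − 0.923000) = 0.975876
Series ([0.975876], D, and E): 0.975876 × 0.869000 × 0.903000 = 0.7658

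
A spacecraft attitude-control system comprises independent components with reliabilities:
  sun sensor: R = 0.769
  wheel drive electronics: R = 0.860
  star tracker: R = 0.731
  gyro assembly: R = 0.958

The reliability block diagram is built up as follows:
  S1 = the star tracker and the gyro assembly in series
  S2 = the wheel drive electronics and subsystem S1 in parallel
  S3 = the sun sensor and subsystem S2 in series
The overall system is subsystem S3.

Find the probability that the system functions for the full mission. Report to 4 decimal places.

Series (star tracker and gyro assembly): 0.731000 × 0.958000 = 0.700298
Parallel (wheel drive electronics and [0.700298]): 1 − (1 − 0.860000)(1 − 0.700298) = 0.958042
Series (sun sensor and [0.958042]): 0.769000 × 0.958042 = 0.7367

0.7367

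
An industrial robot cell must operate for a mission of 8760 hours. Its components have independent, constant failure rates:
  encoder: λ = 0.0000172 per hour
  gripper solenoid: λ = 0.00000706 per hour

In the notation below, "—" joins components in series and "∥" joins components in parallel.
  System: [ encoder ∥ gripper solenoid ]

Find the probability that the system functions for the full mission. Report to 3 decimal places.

0.992

R(encoder) = exp(−0.0000172 × 8760) = 0.86013
R(gripper solenoid) = exp(−0.00000706 × 8760) = 0.94003
Parallel (encoder and gripper solenoid): 1 − (1 − 0.86013)(1 − 0.94003) = 0.992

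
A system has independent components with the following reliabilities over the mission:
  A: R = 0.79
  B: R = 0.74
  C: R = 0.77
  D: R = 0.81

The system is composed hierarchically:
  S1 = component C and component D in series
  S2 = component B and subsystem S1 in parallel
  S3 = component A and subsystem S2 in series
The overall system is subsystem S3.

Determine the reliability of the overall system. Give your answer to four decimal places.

Series (C and D): 0.770000 × 0.810000 = 0.623700
Parallel (B and [0.623700]): 1 − (1 − 0.740000)(1 − 0.623700) = 0.902162
Series (A and [0.902162]): 0.790000 × 0.902162 = 0.7127

0.7127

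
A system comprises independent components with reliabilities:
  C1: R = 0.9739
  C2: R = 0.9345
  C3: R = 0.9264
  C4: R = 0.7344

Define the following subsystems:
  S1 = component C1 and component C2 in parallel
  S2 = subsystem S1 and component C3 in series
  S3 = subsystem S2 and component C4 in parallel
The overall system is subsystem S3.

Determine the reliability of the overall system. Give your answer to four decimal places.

Parallel (C1 and C2): 1 − (1 − 0.973900)(1 − 0.934500) = 0.998290
Series ([0.998290] and C3): 0.998290 × 0.926400 = 0.924816
Parallel ([0.924816] and C4): 1 − (1 − 0.924816)(1 − 0.734400) = 0.9800

0.9800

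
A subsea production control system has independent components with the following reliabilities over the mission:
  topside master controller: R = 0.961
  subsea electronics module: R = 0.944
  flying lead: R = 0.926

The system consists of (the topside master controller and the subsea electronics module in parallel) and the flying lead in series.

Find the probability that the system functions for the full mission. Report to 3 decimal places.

0.924

Parallel (topside master controller and subsea electronics module): 1 − (1 − 0.96100)(1 − 0.94400) = 0.99782
Series ([0.99782] and flying lead): 0.99782 × 0.92600 = 0.924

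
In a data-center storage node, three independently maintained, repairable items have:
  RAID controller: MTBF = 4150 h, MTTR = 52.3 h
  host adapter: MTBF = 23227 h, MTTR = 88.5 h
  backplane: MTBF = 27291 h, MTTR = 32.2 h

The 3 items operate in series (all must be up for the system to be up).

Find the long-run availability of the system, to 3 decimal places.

A(RAID controller) = MTBF/(MTBF+MTTR) = 4150/(4150+52.3) = 0.987554
A(host adapter) = MTBF/(MTBF+MTTR) = 23227/(23227+88.5) = 0.996204
A(backplane) = MTBF/(MTBF+MTTR) = 27291/(27291+32.2) = 0.998822
Series availability: 0.987554 × 0.996204 × 0.998822 = 0.983

0.983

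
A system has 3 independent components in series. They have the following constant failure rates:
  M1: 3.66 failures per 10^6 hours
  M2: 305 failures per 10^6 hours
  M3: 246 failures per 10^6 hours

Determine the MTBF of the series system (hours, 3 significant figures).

1800

Series of exponential components: λ_sys = Σ λ_i
λ_sys = 0.00000366 + 0.000305 + 0.000246 = 5.5466e-04 /h
MTBF = 1 / λ_sys = 1800 h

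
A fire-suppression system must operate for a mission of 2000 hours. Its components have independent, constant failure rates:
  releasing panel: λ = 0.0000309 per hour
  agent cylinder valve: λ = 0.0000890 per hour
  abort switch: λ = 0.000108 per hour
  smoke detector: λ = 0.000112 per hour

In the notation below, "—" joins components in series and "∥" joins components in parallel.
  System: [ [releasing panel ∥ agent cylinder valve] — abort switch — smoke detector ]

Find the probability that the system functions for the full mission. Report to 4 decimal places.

0.6377

R(releasing panel) = exp(−0.0000309 × 2000) = 0.940071
R(agent cylinder valve) = exp(−0.0000890 × 2000) = 0.836942
R(abort switch) = exp(−0.000108 × 2000) = 0.805735
R(smoke detector) = exp(−0.000112 × 2000) = 0.799315
Parallel (releasing panel and agent cylinder valve): 1 − (1 − 0.940071)(1 − 0.836942) = 0.990228
Series ([0.990228], abort switch, and smoke detector): 0.990228 × 0.805735 × 0.799315 = 0.6377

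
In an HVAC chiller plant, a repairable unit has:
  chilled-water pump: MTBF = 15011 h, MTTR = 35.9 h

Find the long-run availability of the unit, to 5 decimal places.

0.99761

A(chilled-water pump) = MTBF/(MTBF+MTTR) = 15011/(15011+35.9) = 0.99761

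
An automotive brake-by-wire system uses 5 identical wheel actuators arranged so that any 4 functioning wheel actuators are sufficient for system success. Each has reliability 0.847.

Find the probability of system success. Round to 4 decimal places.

R = Σ_{i=4}^{5} C(5,i) p^i (1−p)^{5−i} with p = 0.847
C(5,4)·0.847^4·0.153^1 = 0.393727
C(5,5)·0.847^5·0.153^0 = 0.435930
Sum = 0.8297

0.8297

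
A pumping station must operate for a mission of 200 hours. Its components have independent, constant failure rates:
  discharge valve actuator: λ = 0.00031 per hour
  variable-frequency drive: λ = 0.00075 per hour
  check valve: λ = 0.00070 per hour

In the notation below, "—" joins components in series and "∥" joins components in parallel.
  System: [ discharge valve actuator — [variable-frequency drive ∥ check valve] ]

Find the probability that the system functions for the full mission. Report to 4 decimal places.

R(discharge valve actuator) = exp(−0.00031 × 200) = 0.939883
R(variable-frequency drive) = exp(−0.00075 × 200) = 0.860708
R(check valve) = exp(−0.00070 × 200) = 0.869358
Parallel (variable-frequency drive and check valve): 1 − (1 − 0.860708)(1 − 0.869358) = 0.981803
Series (discharge valve actuator and [0.981803]): 0.939883 × 0.981803 = 0.9228

0.9228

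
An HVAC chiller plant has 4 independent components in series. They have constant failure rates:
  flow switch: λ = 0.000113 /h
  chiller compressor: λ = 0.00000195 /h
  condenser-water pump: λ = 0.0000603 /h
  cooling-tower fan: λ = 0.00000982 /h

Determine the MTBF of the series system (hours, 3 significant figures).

5400

Series of exponential components: λ_sys = Σ λ_i
λ_sys = 0.000113 + 0.00000195 + 0.0000603 + 0.00000982 = 1.8507e-04 /h
MTBF = 1 / λ_sys = 5400 h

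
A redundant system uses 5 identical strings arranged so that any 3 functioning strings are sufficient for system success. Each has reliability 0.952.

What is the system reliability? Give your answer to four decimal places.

0.9990

R = Σ_{i=3}^{5} C(5,i) p^i (1−p)^{5−i} with p = 0.952
C(5,3)·0.952^3·0.048^2 = 0.019879
C(5,4)·0.952^4·0.048^1 = 0.197133
C(5,5)·0.952^5·0.048^0 = 0.781960
Sum = 0.9990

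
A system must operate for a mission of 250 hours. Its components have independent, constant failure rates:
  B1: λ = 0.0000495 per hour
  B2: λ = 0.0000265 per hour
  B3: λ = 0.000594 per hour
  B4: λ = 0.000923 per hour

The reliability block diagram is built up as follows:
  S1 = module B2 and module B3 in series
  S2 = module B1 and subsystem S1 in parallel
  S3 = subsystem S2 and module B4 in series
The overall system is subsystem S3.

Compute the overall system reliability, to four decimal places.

0.7925

R(B1) = exp(−0.0000495 × 250) = 0.987701
R(B2) = exp(−0.0000265 × 250) = 0.993397
R(B3) = exp(−0.000594 × 250) = 0.862000
R(B4) = exp(−0.000923 × 250) = 0.793938
Series (B2 and B3): 0.993397 × 0.862000 = 0.856308
Parallel (B1 and [0.856308]): 1 − (1 − 0.987701)(1 − 0.856308) = 0.998233
Series ([0.998233] and B4): 0.998233 × 0.793938 = 0.7925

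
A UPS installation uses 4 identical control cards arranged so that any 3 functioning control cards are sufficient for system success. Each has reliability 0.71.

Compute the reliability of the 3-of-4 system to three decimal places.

0.669

R = Σ_{i=3}^{4} C(4,i) p^i (1−p)^{4−i} with p = 0.71
C(4,3)·0.71^3·0.29^1 = 0.41518
C(4,4)·0.71^4·0.29^0 = 0.25412
Sum = 0.669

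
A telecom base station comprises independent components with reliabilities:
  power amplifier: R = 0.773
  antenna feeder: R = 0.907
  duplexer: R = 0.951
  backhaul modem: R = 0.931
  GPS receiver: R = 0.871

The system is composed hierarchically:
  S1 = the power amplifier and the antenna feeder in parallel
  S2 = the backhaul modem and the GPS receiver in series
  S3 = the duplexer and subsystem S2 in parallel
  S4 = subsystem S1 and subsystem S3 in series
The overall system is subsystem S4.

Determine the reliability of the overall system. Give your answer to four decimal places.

0.9698

Parallel (power amplifier and antenna feeder): 1 − (1 − 0.773000)(1 − 0.907000) = 0.978889
Series (backhaul modem and GPS receiver): 0.931000 × 0.871000 = 0.810901
Parallel (duplexer and [0.810901]): 1 − (1 − 0.951000)(1 − 0.810901) = 0.990734
Series ([0.978889] and [0.990734]): 0.978889 × 0.990734 = 0.9698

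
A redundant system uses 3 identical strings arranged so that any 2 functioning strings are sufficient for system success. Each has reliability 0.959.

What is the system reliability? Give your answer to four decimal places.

0.9951

R = Σ_{i=2}^{3} C(3,i) p^i (1−p)^{3−i} with p = 0.959
C(3,2)·0.959^2·0.041^1 = 0.113121
C(3,3)·0.959^3·0.041^0 = 0.881974
Sum = 0.9951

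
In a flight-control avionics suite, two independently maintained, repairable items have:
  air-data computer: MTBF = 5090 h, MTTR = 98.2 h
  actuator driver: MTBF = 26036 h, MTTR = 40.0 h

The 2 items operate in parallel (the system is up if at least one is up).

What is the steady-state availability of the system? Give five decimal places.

0.99997

A(air-data computer) = MTBF/(MTBF+MTTR) = 5090/(5090+98.2) = 0.981072
A(actuator driver) = MTBF/(MTBF+MTTR) = 26036/(26036+40.0) = 0.998466
Parallel availability: 1 − (1 − 0.981072)(1 − 0.998466) = 0.99997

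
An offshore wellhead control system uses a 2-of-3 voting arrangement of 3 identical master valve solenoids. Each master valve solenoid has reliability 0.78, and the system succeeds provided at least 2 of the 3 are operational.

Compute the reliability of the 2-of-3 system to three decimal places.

0.876

R = Σ_{i=2}^{3} C(3,i) p^i (1−p)^{3−i} with p = 0.78
C(3,2)·0.78^2·0.22^1 = 0.40154
C(3,3)·0.78^3·0.22^0 = 0.47455
Sum = 0.876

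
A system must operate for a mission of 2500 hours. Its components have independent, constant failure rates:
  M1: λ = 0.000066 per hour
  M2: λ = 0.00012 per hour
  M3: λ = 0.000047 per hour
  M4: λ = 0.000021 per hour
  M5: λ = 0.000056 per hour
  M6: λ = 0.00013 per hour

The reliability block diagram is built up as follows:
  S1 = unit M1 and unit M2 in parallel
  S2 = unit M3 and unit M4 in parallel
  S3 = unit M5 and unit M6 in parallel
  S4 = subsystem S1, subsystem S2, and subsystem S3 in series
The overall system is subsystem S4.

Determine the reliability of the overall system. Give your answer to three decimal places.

0.921

R(M1) = exp(−0.000066 × 2500) = 0.84789
R(M2) = exp(−0.00012 × 2500) = 0.74082
R(M3) = exp(−0.000047 × 2500) = 0.88914
R(M4) = exp(−0.000021 × 2500) = 0.94885
R(M5) = exp(−0.000056 × 2500) = 0.86936
R(M6) = exp(−0.00013 × 2500) = 0.72253
Parallel (M1 and M2): 1 − (1 − 0.84789)(1 − 0.74082) = 0.96058
Parallel (M3 and M4): 1 − (1 − 0.88914)(1 − 0.94885) = 0.99433
Parallel (M5 and M6): 1 − (1 − 0.86936)(1 − 0.72253) = 0.96375
Series ([0.96058], [0.99433], and [0.96375]): 0.96058 × 0.99433 × 0.96375 = 0.921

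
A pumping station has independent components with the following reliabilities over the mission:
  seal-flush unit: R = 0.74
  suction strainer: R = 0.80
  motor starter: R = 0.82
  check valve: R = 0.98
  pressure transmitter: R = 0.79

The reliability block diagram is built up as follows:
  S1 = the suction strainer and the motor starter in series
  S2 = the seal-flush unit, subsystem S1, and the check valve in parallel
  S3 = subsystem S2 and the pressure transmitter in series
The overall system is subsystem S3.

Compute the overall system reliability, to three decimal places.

0.789

Series (suction strainer and motor starter): 0.80000 × 0.82000 = 0.65600
Parallel (seal-flush unit, [0.65600], and check valve): 1 − (1 − 0.74000)(1 − 0.65600)(1 − 0.98000) = 0.99821
Series ([0.99821] and pressure transmitter): 0.99821 × 0.79000 = 0.789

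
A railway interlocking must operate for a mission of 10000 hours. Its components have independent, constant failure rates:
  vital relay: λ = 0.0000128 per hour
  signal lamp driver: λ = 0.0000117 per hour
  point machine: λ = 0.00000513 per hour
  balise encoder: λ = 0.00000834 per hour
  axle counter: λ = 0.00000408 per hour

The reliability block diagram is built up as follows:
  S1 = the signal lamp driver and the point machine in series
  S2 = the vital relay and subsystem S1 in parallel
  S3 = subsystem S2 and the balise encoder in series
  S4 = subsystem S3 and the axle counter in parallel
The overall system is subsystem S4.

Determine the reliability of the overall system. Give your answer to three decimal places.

R(vital relay) = exp(−0.0000128 × 10000) = 0.87985
R(signal lamp driver) = exp(−0.0000117 × 10000) = 0.88959
R(point machine) = exp(−0.00000513 × 10000) = 0.94999
R(balise encoder) = exp(−0.00000834 × 10000) = 0.91998
R(axle counter) = exp(−0.00000408 × 10000) = 0.96002
Series (signal lamp driver and point machine): 0.88959 × 0.94999 = 0.84510
Parallel (vital relay and [0.84510]): 1 − (1 − 0.87985)(1 − 0.84510) = 0.98139
Series ([0.98139] and balise encoder): 0.98139 × 0.91998 = 0.90286
Parallel ([0.90286] and axle counter): 1 − (1 − 0.90286)(1 − 0.96002) = 0.996

0.996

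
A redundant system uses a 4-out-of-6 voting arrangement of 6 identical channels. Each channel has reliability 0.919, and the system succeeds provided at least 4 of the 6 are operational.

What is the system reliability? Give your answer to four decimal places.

R = Σ_{i=4}^{6} C(6,i) p^i (1−p)^{6−i} with p = 0.919
C(6,4)·0.919^4·0.081^2 = 0.070198
C(6,5)·0.919^5·0.081^1 = 0.318577
C(6,6)·0.919^6·0.081^0 = 0.602411
Sum = 0.9912

0.9912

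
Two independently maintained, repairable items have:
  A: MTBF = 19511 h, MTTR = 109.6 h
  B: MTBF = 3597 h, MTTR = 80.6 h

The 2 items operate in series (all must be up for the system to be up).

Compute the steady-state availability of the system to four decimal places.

0.9726

A(A) = MTBF/(MTBF+MTTR) = 19511/(19511+109.6) = 0.994414
A(B) = MTBF/(MTBF+MTTR) = 3597/(3597+80.6) = 0.978084
Series availability: 0.994414 × 0.978084 = 0.9726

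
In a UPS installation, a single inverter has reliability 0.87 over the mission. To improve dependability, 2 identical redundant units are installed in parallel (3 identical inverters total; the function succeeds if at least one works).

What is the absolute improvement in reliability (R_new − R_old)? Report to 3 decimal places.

0.128

R_before = 0.87
R_after = 1 − (1 − 0.87)^3 = 0.998
ΔR = 0.998 − 0.87 = 0.128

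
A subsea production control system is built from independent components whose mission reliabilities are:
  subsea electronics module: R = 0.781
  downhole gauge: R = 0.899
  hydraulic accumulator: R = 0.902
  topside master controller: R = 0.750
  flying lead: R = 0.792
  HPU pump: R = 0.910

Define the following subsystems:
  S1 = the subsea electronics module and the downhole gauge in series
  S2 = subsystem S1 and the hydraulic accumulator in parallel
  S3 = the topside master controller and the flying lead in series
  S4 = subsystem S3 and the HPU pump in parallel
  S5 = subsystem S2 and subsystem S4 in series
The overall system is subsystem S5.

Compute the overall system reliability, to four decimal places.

Series (subsea electronics module and downhole gauge): 0.781000 × 0.899000 = 0.702119
Parallel ([0.702119] and hydraulic accumulator): 1 − (1 − 0.702119)(1 − 0.902000) = 0.970808
Series (topside master controller and flying lead): 0.750000 × 0.792000 = 0.594000
Parallel ([0.594000] and HPU pump): 1 − (1 − 0.594000)(1 − 0.910000) = 0.963460
Series ([0.970808] and [0.963460]): 0.970808 × 0.963460 = 0.9353

0.9353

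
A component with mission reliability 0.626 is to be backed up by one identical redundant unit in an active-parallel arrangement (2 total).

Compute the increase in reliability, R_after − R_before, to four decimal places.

0.2341

R_before = 0.626
R_after = 1 − (1 − 0.626)^2 = 0.8601
ΔR = 0.8601 − 0.626 = 0.2341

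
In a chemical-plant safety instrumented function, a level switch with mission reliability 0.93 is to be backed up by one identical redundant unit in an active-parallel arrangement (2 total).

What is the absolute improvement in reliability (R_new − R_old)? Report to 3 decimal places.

0.065

R_before = 0.93
R_after = 1 − (1 − 0.93)^2 = 0.995
ΔR = 0.995 − 0.93 = 0.065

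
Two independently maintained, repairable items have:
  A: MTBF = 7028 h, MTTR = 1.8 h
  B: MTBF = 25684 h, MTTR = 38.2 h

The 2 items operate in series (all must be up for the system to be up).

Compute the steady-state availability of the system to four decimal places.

0.9983

A(A) = MTBF/(MTBF+MTTR) = 7028/(7028+1.8) = 0.999744
A(B) = MTBF/(MTBF+MTTR) = 25684/(25684+38.2) = 0.998515
Series availability: 0.999744 × 0.998515 = 0.9983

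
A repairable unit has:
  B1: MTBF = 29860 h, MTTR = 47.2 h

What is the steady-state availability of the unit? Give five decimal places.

0.99842

A(B1) = MTBF/(MTBF+MTTR) = 29860/(29860+47.2) = 0.99842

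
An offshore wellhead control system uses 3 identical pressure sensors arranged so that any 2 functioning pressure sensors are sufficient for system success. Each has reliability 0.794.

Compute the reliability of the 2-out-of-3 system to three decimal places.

0.890

R = Σ_{i=2}^{3} C(3,i) p^i (1−p)^{3−i} with p = 0.794
C(3,2)·0.794^2·0.206^1 = 0.38961
C(3,3)·0.794^3·0.206^0 = 0.50057
Sum = 0.890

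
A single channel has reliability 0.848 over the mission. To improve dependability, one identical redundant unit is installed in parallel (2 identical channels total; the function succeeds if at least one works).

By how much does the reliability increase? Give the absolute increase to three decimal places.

0.129

R_before = 0.848
R_after = 1 − (1 − 0.848)^2 = 0.977
ΔR = 0.977 − 0.848 = 0.129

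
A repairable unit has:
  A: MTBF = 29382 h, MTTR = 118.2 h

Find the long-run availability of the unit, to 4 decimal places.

0.9960

A(A) = MTBF/(MTBF+MTTR) = 29382/(29382+118.2) = 0.9960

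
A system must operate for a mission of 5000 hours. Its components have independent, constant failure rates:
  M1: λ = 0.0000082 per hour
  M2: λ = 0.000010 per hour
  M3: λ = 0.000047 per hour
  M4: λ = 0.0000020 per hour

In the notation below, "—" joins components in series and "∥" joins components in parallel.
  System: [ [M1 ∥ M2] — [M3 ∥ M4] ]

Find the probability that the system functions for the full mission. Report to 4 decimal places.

R(M1) = exp(−0.0000082 × 5000) = 0.959829
R(M2) = exp(−0.000010 × 5000) = 0.951229
R(M3) = exp(−0.000047 × 5000) = 0.790571
R(M4) = exp(−0.0000020 × 5000) = 0.990050
Parallel (M1 and M2): 1 − (1 − 0.959829)(1 − 0.951229) = 0.998041
Parallel (M3 and M4): 1 − (1 − 0.790571)(1 − 0.990050) = 0.997916
Series ([0.998041] and [0.997916]): 0.998041 × 0.997916 = 0.9960

0.9960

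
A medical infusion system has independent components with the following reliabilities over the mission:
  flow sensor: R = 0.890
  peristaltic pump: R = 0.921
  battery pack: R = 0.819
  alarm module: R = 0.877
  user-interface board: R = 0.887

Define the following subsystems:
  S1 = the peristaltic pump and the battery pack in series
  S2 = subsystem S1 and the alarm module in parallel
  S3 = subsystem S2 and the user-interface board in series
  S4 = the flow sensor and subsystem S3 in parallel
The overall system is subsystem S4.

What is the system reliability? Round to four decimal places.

0.9846

Series (peristaltic pump and battery pack): 0.921000 × 0.819000 = 0.754299
Parallel ([0.754299] and alarm module): 1 − (1 − 0.754299)(1 − 0.877000) = 0.969779
Series ([0.969779] and user-interface board): 0.969779 × 0.887000 = 0.860194
Parallel (flow sensor and [0.860194]): 1 − (1 − 0.890000)(1 − 0.860194) = 0.9846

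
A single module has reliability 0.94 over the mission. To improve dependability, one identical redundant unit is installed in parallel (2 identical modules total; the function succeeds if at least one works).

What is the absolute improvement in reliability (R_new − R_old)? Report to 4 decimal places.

0.0564

R_before = 0.94
R_after = 1 − (1 − 0.94)^2 = 0.9964
ΔR = 0.9964 − 0.94 = 0.0564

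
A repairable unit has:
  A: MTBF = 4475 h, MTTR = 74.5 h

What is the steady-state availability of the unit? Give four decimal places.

0.9836

A(A) = MTBF/(MTBF+MTTR) = 4475/(4475+74.5) = 0.9836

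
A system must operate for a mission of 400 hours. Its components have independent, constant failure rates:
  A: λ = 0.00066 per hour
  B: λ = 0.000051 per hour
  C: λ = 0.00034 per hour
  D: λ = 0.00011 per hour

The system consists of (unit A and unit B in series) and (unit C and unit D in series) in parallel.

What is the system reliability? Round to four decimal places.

R(A) = exp(−0.00066 × 400) = 0.767974
R(B) = exp(−0.000051 × 400) = 0.979807
R(C) = exp(−0.00034 × 400) = 0.872843
R(D) = exp(−0.00011 × 400) = 0.956954
Series (A and B): 0.767974 × 0.979807 = 0.752466
Series (C and D): 0.872843 × 0.956954 = 0.835271
Parallel ([0.752466] and [0.835271]): 1 − (1 − 0.752466)(1 − 0.835271) = 0.9592

0.9592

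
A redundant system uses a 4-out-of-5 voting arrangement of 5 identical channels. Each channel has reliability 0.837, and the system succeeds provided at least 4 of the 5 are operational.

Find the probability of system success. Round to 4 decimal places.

R = Σ_{i=4}^{5} C(5,i) p^i (1−p)^{5−i} with p = 0.837
C(5,4)·0.837^4·0.163^1 = 0.399999
C(5,5)·0.837^5·0.163^0 = 0.410797
Sum = 0.8108

0.8108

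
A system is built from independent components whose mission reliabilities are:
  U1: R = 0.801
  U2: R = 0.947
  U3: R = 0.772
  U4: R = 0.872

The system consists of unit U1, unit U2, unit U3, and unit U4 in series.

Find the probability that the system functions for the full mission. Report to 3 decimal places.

0.511

Series (U1, U2, U3, and U4): 0.80100 × 0.94700 × 0.77200 × 0.87200 = 0.511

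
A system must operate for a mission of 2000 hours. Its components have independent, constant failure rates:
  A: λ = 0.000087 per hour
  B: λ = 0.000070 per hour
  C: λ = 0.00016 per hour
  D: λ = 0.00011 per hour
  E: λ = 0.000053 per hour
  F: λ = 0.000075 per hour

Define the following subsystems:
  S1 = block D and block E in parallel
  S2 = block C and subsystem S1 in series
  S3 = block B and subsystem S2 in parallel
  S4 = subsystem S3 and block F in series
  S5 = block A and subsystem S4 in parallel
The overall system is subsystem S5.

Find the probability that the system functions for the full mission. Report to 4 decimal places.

0.9726

R(A) = exp(−0.000087 × 2000) = 0.840297
R(B) = exp(−0.000070 × 2000) = 0.869358
R(C) = exp(−0.00016 × 2000) = 0.726149
R(D) = exp(−0.00011 × 2000) = 0.802519
R(E) = exp(−0.000053 × 2000) = 0.899425
R(F) = exp(−0.000075 × 2000) = 0.860708
Parallel (D and E): 1 − (1 − 0.802519)(1 − 0.899425) = 0.980138
Series (C and [0.980138]): 0.726149 × 0.980138 = 0.711726
Parallel (B and [0.711726]): 1 − (1 − 0.869358)(1 − 0.711726) = 0.962339
Series ([0.962339] and F): 0.962339 × 0.860708 = 0.828293
Parallel (A and [0.828293]): 1 − (1 − 0.840297)(1 − 0.828293) = 0.9726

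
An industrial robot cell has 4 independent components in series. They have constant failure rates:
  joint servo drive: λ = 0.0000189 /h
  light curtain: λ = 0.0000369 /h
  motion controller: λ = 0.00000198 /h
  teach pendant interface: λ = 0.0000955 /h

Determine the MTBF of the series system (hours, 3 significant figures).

Series of exponential components: λ_sys = Σ λ_i
λ_sys = 0.0000189 + 0.0000369 + 0.00000198 + 0.0000955 = 1.5328e-04 /h
MTBF = 1 / λ_sys = 6520 h

6520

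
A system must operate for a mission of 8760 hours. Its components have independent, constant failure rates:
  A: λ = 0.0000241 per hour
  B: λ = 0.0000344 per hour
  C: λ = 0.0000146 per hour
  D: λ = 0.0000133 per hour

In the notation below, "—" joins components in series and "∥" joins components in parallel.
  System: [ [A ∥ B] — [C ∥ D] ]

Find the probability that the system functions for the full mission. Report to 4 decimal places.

0.9379

R(A) = exp(−0.0000241 × 8760) = 0.809680
R(B) = exp(−0.0000344 × 8760) = 0.739823
R(C) = exp(−0.0000146 × 8760) = 0.879945
R(D) = exp(−0.0000133 × 8760) = 0.890023
Parallel (A and B): 1 − (1 − 0.809680)(1 − 0.739823) = 0.950483
Parallel (C and D): 1 − (1 − 0.879945)(1 − 0.890023) = 0.986797
Series ([0.950483] and [0.986797]): 0.950483 × 0.986797 = 0.9379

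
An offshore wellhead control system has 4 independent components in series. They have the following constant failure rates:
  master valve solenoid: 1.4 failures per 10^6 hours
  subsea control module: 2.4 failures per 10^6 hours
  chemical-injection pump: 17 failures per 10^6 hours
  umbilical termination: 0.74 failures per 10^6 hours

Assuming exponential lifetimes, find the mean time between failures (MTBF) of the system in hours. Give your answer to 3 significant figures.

Series of exponential components: λ_sys = Σ λ_i
λ_sys = 0.0000014 + 0.0000024 + 0.000017 + 0.00000074 = 2.1540e-05 /h
MTBF = 1 / λ_sys = 46400 h

46400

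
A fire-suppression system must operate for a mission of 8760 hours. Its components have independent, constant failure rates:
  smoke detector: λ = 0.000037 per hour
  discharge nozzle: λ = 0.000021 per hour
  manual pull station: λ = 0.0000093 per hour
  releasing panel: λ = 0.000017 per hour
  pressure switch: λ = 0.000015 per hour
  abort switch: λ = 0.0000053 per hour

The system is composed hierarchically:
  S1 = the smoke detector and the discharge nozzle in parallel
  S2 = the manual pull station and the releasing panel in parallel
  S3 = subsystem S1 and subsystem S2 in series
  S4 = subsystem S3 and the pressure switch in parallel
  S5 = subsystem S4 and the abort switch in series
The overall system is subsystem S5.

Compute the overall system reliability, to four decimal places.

0.9480

R(smoke detector) = exp(−0.000037 × 8760) = 0.723163
R(discharge nozzle) = exp(−0.000021 × 8760) = 0.831969
R(manual pull station) = exp(−0.0000093 × 8760) = 0.921762
R(releasing panel) = exp(−0.000017 × 8760) = 0.861638
R(pressure switch) = exp(−0.000015 × 8760) = 0.876867
R(abort switch) = exp(−0.0000053 × 8760) = 0.954633
Parallel (smoke detector and discharge nozzle): 1 − (1 − 0.723163)(1 − 0.831969) = 0.953483
Parallel (manual pull station and releasing panel): 1 − (1 − 0.921762)(1 − 0.861638) = 0.989175
Series ([0.953483] and [0.989175]): 0.953483 × 0.989175 = 0.943162
Parallel ([0.943162] and pressure switch): 1 − (1 − 0.943162)(1 − 0.876867) = 0.993001
Series ([0.993001] and abort switch): 0.993001 × 0.954633 = 0.9480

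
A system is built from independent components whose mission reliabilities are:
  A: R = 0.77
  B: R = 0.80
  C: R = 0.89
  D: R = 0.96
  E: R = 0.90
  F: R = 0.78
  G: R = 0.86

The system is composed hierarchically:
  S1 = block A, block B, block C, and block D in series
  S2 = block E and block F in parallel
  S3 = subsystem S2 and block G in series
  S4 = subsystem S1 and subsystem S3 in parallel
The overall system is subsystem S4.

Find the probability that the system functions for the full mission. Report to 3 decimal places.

Series (A, B, C, and D): 0.77000 × 0.80000 × 0.89000 × 0.96000 = 0.52631
Parallel (E and F): 1 − (1 − 0.90000)(1 − 0.78000) = 0.97800
Series ([0.97800] and G): 0.97800 × 0.86000 = 0.84108
Parallel ([0.52631] and [0.84108]): 1 − (1 − 0.52631)(1 − 0.84108) = 0.925

0.925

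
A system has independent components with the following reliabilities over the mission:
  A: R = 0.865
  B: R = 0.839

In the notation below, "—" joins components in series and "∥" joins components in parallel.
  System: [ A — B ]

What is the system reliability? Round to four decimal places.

Series (A and B): 0.865000 × 0.839000 = 0.7257

0.7257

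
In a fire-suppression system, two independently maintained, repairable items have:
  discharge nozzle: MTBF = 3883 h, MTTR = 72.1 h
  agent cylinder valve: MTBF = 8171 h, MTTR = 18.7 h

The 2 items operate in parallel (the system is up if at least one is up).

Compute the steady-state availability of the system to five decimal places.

0.99996

A(discharge nozzle) = MTBF/(MTBF+MTTR) = 3883/(3883+72.1) = 0.981770
A(agent cylinder valve) = MTBF/(MTBF+MTTR) = 8171/(8171+18.7) = 0.997717
Parallel availability: 1 − (1 − 0.981770)(1 − 0.997717) = 0.99996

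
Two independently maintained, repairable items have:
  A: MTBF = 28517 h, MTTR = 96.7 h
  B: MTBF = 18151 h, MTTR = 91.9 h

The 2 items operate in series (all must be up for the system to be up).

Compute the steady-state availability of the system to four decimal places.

0.9916

A(A) = MTBF/(MTBF+MTTR) = 28517/(28517+96.7) = 0.996620
A(B) = MTBF/(MTBF+MTTR) = 18151/(18151+91.9) = 0.994962
Series availability: 0.996620 × 0.994962 = 0.9916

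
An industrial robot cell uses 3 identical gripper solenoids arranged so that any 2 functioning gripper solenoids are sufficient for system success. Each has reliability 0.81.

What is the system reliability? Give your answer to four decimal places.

R = Σ_{i=2}^{3} C(3,i) p^i (1−p)^{3−i} with p = 0.81
C(3,2)·0.81^2·0.19^1 = 0.373977
C(3,3)·0.81^3·0.19^0 = 0.531441
Sum = 0.9054

0.9054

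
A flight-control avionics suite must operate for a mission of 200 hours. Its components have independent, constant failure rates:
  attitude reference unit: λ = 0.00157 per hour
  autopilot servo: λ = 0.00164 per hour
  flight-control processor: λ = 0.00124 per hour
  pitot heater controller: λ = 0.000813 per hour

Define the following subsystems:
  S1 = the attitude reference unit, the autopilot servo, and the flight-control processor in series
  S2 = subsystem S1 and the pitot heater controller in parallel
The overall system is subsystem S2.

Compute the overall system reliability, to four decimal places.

0.9116

R(attitude reference unit) = exp(−0.00157 × 200) = 0.730519
R(autopilot servo) = exp(−0.00164 × 200) = 0.720363
R(flight-control processor) = exp(−0.00124 × 200) = 0.780360
R(pitot heater controller) = exp(−0.000813 × 200) = 0.849931
Series (attitude reference unit, autopilot servo, and flight-control processor): 0.730519 × 0.720363 × 0.780360 = 0.410656
Parallel ([0.410656] and pitot heater controller): 1 − (1 − 0.410656)(1 − 0.849931) = 0.9116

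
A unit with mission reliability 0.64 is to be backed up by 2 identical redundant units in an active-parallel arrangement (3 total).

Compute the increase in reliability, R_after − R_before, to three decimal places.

R_before = 0.64
R_after = 1 − (1 − 0.64)^3 = 0.953
ΔR = 0.953 − 0.64 = 0.313

0.313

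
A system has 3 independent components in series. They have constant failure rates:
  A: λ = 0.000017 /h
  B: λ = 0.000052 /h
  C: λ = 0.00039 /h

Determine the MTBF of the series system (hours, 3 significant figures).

Series of exponential components: λ_sys = Σ λ_i
λ_sys = 0.000017 + 0.000052 + 0.00039 = 4.5900e-04 /h
MTBF = 1 / λ_sys = 2180 h

2180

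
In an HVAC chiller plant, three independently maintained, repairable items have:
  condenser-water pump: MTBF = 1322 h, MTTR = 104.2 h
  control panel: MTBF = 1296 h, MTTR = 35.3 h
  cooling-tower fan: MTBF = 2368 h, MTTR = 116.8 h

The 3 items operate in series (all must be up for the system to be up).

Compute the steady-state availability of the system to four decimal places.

0.8599

A(condenser-water pump) = MTBF/(MTBF+MTTR) = 1322/(1322+104.2) = 0.926939
A(control panel) = MTBF/(MTBF+MTTR) = 1296/(1296+35.3) = 0.973485
A(cooling-tower fan) = MTBF/(MTBF+MTTR) = 2368/(2368+116.8) = 0.952994
Series availability: 0.926939 × 0.973485 × 0.952994 = 0.8599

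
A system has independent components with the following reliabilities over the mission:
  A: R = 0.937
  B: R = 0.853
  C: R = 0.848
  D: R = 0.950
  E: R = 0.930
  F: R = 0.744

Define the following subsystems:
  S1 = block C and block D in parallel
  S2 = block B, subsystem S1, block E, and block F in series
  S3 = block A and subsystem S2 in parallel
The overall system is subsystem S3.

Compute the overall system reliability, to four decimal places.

0.9739

Parallel (C and D): 1 − (1 − 0.848000)(1 − 0.950000) = 0.992400
Series (B, [0.992400], E, and F): 0.853000 × 0.992400 × 0.930000 × 0.744000 = 0.585722
Parallel (A and [0.585722]): 1 − (1 − 0.937000)(1 − 0.585722) = 0.9739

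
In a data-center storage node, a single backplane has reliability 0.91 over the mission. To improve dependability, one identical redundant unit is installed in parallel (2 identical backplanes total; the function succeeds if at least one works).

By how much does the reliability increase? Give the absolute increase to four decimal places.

R_before = 0.91
R_after = 1 − (1 − 0.91)^2 = 0.9919
ΔR = 0.9919 − 0.91 = 0.0819

0.0819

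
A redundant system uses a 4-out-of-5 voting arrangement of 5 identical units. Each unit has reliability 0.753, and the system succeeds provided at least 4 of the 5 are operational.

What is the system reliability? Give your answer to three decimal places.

R = Σ_{i=4}^{5} C(5,i) p^i (1−p)^{5−i} with p = 0.753
C(5,4)·0.753^4·0.247^1 = 0.39705
C(5,5)·0.753^5·0.247^0 = 0.24209
Sum = 0.639

0.639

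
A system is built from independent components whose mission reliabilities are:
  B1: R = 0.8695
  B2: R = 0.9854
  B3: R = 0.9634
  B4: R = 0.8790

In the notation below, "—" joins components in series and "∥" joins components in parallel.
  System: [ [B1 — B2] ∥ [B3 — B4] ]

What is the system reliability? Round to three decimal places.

Series (B1 and B2): 0.86950 × 0.98540 = 0.85681
Series (B3 and B4): 0.96340 × 0.87900 = 0.84683
Parallel ([0.85681] and [0.84683]): 1 − (1 − 0.85681)(1 − 0.84683) = 0.978

0.978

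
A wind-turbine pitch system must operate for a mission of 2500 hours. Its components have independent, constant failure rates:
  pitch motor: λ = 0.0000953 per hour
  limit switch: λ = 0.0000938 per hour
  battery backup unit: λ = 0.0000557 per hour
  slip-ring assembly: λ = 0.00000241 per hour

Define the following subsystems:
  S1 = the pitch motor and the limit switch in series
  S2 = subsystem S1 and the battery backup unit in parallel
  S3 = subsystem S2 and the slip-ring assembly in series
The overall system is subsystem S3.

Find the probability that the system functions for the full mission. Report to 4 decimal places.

0.9453

R(pitch motor) = exp(−0.0000953 × 2500) = 0.788006
R(limit switch) = exp(−0.0000938 × 2500) = 0.790966
R(battery backup unit) = exp(−0.0000557 × 2500) = 0.870010
R(slip-ring assembly) = exp(−0.00000241 × 2500) = 0.993993
Series (pitch motor and limit switch): 0.788006 × 0.790966 = 0.623286
Parallel ([0.623286] and battery backup unit): 1 − (1 − 0.623286)(1 − 0.870010) = 0.951031
Series ([0.951031] and slip-ring assembly): 0.951031 × 0.993993 = 0.9453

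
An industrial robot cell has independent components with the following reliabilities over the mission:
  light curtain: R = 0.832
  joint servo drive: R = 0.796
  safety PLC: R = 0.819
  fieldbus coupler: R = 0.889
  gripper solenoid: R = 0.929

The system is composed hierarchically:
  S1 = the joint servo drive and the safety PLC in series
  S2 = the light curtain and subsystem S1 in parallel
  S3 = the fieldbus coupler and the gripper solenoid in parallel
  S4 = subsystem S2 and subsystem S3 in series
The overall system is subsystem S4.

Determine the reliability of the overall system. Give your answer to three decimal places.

0.934

Series (joint servo drive and safety PLC): 0.79600 × 0.81900 = 0.65192
Parallel (light curtain and [0.65192]): 1 − (1 − 0.83200)(1 − 0.65192) = 0.94152
Parallel (fieldbus coupler and gripper solenoid): 1 − (1 − 0.88900)(1 − 0.92900) = 0.99212
Series ([0.94152] and [0.99212]): 0.94152 × 0.99212 = 0.934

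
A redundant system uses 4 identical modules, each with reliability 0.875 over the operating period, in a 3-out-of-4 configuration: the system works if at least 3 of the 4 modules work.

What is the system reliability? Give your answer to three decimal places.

0.921

R = Σ_{i=3}^{4} C(4,i) p^i (1−p)^{4−i} with p = 0.875
C(4,3)·0.875^3·0.125^1 = 0.33496
C(4,4)·0.875^4·0.125^0 = 0.58618
Sum = 0.921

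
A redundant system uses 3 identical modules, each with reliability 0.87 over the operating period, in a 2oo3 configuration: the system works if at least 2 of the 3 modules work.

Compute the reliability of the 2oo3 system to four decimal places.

0.9537

R = Σ_{i=2}^{3} C(3,i) p^i (1−p)^{3−i} with p = 0.87
C(3,2)·0.87^2·0.13^1 = 0.295191
C(3,3)·0.87^3·0.13^0 = 0.658503
Sum = 0.9537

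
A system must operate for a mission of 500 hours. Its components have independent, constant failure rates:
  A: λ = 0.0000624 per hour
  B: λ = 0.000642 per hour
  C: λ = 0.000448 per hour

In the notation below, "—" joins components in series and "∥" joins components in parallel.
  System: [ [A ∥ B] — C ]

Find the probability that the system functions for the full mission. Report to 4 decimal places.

R(A) = exp(−0.0000624 × 500) = 0.969282
R(B) = exp(−0.000642 × 500) = 0.725423
R(C) = exp(−0.000448 × 500) = 0.799315
Parallel (A and B): 1 − (1 − 0.969282)(1 − 0.725423) = 0.991566
Series ([0.991566] and C): 0.991566 × 0.799315 = 0.7926

0.7926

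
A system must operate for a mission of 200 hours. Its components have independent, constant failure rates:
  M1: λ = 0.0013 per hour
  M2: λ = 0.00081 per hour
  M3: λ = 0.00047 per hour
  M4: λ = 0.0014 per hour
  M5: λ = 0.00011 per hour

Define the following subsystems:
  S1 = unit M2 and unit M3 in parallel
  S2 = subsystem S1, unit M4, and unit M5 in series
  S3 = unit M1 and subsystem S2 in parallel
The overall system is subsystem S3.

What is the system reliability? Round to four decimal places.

0.9381

R(M1) = exp(−0.0013 × 200) = 0.771052
R(M2) = exp(−0.00081 × 200) = 0.850441
R(M3) = exp(−0.00047 × 200) = 0.910283
R(M4) = exp(−0.0014 × 200) = 0.755784
R(M5) = exp(−0.00011 × 200) = 0.978240
Parallel (M2 and M3): 1 − (1 − 0.850441)(1 − 0.910283) = 0.986582
Series ([0.986582], M4, and M5): 0.986582 × 0.755784 × 0.978240 = 0.729418
Parallel (M1 and [0.729418]): 1 − (1 − 0.771052)(1 − 0.729418) = 0.9381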